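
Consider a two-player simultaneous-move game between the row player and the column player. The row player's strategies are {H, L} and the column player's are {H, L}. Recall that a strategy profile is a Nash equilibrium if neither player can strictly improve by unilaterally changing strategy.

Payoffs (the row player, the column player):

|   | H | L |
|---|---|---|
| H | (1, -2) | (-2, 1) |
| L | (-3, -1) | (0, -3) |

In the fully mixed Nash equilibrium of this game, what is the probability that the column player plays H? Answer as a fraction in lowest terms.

1/3

Let y be the probability that the column player plays H. In a completely mixed equilibrium, the row player must be indifferent between H and L.
The row player's expected payoff from H is y − 2(1−y); from L it is −3y.
Setting these equal: 3y − 2 = −3y, so y = 1/3.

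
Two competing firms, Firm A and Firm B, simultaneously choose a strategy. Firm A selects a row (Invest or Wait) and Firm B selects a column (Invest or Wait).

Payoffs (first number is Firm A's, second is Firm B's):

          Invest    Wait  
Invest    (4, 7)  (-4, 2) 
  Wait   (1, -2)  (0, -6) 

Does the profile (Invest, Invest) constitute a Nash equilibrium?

Yes

At (Invest, Invest), Firm A earns 4; switching to Wait would give 1, so Firm A has no profitable deviation.
Firm B earns 7; switching to Wait would give 2, so Firm B has no profitable deviation.
Neither player can gain by a unilateral deviation, so this profile is a Nash equilibrium.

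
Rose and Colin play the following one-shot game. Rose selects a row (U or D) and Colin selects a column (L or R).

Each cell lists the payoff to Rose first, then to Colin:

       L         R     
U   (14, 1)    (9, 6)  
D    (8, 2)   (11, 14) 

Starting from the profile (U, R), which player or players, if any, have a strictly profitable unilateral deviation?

Rose

Rose at (U, R) earns 9; deviating to D yields 11 — a strict improvement.
Colin earns 6; deviating to L yields 1 — not better.
Only Rose has a strictly profitable deviation.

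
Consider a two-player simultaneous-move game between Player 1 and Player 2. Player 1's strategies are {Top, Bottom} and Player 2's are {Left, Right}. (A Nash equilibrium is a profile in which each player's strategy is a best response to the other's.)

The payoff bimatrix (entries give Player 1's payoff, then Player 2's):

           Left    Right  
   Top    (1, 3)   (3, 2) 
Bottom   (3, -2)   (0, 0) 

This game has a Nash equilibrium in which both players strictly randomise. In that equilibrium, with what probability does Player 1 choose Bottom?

1/3

Let x be the probability that Player 1 plays Top. In a completely mixed equilibrium, Player 2 must be indifferent between Left and Right.
Player 2's expected payoff from Left is 3x − 2(1−x); from Right it is 2x.
Setting these equal: 5x − 2 = 2x, so x = 2/3.
Therefore Player 1 plays Bottom with probability 1 − 2/3 = 1/3.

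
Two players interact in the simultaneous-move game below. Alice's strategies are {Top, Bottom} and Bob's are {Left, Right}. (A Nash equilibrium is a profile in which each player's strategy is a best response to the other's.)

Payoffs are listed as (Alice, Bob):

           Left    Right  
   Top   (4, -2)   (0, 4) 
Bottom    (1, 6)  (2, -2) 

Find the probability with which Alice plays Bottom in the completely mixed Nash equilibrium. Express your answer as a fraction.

Let p be the probability that Alice plays Top. In a completely mixed equilibrium, Bob must be indifferent between Left and Right.
Bob's expected payoff from Left is −2p + 6(1−p); from Right it is 4p − 2(1−p).
Setting these equal: −8p + 6 = 6p − 2, so p = 4/7.
Therefore Alice plays Bottom with probability 1 − 4/7 = 3/7.

3/7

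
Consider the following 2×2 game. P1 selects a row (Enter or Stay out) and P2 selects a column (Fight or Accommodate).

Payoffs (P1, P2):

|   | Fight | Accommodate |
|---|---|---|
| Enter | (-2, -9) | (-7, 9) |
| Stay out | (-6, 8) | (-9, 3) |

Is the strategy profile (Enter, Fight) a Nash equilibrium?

At (Enter, Fight), P1 earns -2; switching to Stay out would give -6, so P1 has no profitable deviation.
P2 earns -9; switching to Accommodate would give 9, so P2 would deviate.
Since at least one player can profitably deviate, this is not a Nash equilibrium.

No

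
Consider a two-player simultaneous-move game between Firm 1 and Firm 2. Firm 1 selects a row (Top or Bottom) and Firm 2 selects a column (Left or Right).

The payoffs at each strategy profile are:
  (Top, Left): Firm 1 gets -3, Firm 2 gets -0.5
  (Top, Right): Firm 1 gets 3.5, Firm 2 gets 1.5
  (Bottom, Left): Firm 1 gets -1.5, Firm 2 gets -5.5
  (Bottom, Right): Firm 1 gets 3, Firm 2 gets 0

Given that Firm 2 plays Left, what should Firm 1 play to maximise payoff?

Bottom

Against Left, Firm 1 earns -3 from Top and -1.5 from Bottom.
So Bottom is the best response.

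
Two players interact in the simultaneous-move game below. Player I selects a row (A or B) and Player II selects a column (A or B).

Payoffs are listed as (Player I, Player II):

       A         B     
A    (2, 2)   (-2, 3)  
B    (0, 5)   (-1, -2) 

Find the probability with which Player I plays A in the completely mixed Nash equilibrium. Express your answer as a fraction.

Let r be the probability that Player I plays A. In a completely mixed equilibrium, Player II must be indifferent between A and B.
Player II's expected payoff from A is 2r + 5(1−r); from B it is 3r − 2(1−r).
Setting these equal: −3r + 5 = 5r − 2, so r = 7/8.

7/8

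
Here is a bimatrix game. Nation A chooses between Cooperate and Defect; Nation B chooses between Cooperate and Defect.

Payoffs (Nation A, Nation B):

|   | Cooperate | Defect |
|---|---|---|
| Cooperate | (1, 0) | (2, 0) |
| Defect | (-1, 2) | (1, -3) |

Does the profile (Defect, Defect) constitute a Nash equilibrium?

No

At (Defect, Defect), Nation A earns 1; switching to Cooperate would give 2, so Nation A would deviate.
Nation B earns -3; switching to Cooperate would give 2, so Nation B would deviate.
Since at least one player can profitably deviate, this is not a Nash equilibrium.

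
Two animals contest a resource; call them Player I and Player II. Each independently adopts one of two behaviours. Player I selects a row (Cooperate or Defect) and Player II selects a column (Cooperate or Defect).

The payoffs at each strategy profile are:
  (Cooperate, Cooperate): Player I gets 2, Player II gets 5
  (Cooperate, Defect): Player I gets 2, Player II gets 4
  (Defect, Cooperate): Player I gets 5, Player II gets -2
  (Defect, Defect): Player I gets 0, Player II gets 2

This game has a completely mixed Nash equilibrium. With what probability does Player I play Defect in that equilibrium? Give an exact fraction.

Let r be the probability that Player I plays Cooperate. In a completely mixed equilibrium, Player II must be indifferent between Cooperate and Defect.
Player II's expected payoff from Cooperate is 5r − 2(1−r); from Defect it is 4r + 2(1−r).
Setting these equal: 7r − 2 = 2r + 2, so r = 4/5.
Therefore Player I plays Defect with probability 1 − 4/5 = 1/5.

1/5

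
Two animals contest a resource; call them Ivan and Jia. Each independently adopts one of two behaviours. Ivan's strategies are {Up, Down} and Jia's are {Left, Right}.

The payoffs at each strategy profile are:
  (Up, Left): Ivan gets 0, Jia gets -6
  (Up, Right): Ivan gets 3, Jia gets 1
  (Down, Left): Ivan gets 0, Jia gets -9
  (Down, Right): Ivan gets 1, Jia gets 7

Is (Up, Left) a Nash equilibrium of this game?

No

At (Up, Left), Ivan earns 0; switching to Down would give 0, so Ivan has no profitable deviation.
Jia earns -6; switching to Right would give 1, so Jia would deviate.
Since at least one player can profitably deviate, this is not a Nash equilibrium.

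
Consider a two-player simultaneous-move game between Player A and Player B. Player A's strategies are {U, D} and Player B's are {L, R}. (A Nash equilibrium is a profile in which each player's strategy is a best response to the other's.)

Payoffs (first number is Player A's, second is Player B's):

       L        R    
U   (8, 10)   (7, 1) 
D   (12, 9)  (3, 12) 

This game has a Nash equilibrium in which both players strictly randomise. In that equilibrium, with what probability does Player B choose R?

1/2

Let y be the probability that Player B plays L. In a completely mixed equilibrium, Player A must be indifferent between U and D.
Player A's expected payoff from U is 8y + 7(1−y); from D it is 12y + 3(1−y).
Setting these equal: y + 7 = 9y + 3, so y = 1/2.
Therefore Player B plays R with probability 1 − 1/2 = 1/2.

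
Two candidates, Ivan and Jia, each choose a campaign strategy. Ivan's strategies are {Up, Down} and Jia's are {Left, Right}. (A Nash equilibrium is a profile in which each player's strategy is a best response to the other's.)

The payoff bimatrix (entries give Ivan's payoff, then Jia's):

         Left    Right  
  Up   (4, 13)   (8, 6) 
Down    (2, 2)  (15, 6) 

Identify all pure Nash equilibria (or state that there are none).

(Up, Left): Ivan gets 4 ≥ 2 from Down, and Jia gets 13 ≥ 6 from Right — Nash equilibrium.
(Up, Right): Ivan prefers Down (15 > 8); Jia prefers Left (13 > 6) — not an equilibrium.
(Down, Left): Ivan prefers Up (4 > 2); Jia prefers Right (6 > 2) — not an equilibrium.
(Down, Right): Ivan gets 15 ≥ 8 from Up, and Jia gets 6 ≥ 2 from Left — Nash equilibrium.

(Up, Left) and (Down, Right)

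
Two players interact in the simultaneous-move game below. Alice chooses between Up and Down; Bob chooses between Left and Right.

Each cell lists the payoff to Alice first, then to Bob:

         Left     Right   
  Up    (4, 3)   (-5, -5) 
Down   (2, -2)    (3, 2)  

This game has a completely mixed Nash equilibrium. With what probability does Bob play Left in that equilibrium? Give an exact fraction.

4/5

Let q be the probability that Bob plays Left. In a completely mixed equilibrium, Alice must be indifferent between Up and Down.
Alice's expected payoff from Up is 4q − 5(1−q); from Down it is 2q + 3(1−q).
Setting these equal: 9q − 5 = −q + 3, so q = 4/5.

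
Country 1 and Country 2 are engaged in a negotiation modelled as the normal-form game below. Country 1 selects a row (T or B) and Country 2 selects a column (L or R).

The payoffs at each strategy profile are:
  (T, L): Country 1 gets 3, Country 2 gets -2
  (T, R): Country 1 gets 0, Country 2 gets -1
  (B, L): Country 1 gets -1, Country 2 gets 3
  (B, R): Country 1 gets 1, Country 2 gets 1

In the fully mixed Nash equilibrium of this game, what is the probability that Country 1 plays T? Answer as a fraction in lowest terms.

Let p be the probability that Country 1 plays T. In a completely mixed equilibrium, Country 2 must be indifferent between L and R.
Country 2's expected payoff from L is −2p + 3(1−p); from R it is −p + (1−p).
Setting these equal: −5p + 3 = −2p + 1, so p = 2/3.

2/3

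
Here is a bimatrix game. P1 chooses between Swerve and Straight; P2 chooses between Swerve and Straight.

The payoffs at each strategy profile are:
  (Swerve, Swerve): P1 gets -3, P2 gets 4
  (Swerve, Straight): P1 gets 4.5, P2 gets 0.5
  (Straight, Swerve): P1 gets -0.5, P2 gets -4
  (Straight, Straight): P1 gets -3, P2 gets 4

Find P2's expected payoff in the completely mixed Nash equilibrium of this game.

36/23

First find p, the probability P1 plays Swerve, from P2's indifference between Swerve and Straight: 4p − 4(1−p) = 0.5p + 4(1−p), giving p = 16/23.
Since P2 is indifferent in equilibrium, P2's expected payoff equals the payoff from either column against (16/23, 7/23). Using Swerve: 4(16/23) − 4(7/23) = 36/23.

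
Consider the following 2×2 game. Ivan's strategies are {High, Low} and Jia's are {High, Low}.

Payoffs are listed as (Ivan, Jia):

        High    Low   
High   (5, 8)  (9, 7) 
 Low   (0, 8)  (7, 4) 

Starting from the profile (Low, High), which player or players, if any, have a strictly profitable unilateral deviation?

Ivan at (Low, High) earns 0; deviating to High yields 5 — a strict improvement.
Jia earns 8; deviating to Low yields 4 — not better.
Only Ivan has a strictly profitable deviation.

Ivan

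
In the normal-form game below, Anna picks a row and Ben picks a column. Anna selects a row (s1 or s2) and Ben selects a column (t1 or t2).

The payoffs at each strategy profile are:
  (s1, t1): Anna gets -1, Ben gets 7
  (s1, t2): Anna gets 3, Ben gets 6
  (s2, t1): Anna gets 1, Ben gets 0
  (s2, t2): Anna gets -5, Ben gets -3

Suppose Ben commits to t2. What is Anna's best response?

Against t2, Anna earns 3 from s1 and -5 from s2.
So s1 is the best response.

s1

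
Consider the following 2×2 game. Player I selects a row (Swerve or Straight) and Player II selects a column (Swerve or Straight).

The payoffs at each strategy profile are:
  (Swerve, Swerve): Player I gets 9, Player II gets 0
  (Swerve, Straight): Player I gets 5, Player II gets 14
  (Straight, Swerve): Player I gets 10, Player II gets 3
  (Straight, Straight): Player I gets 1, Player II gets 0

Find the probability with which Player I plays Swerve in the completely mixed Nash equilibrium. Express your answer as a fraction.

Let x be the probability that Player I plays Swerve. In a completely mixed equilibrium, Player II must be indifferent between Swerve and Straight.
Player II's expected payoff from Swerve is 3(1−x); from Straight it is 14x.
Setting these equal: −3x + 3 = 14x, so x = 3/17.

3/17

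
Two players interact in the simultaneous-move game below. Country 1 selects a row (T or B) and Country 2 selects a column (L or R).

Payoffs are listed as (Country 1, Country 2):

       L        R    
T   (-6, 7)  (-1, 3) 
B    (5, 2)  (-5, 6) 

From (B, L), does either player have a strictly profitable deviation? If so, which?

Country 1 at (B, L) earns 5; deviating to T yields -6 — not better.
Country 2 earns 2; deviating to R yields 6 — a strict improvement.
Only Country 2 has a strictly profitable deviation.

Country 2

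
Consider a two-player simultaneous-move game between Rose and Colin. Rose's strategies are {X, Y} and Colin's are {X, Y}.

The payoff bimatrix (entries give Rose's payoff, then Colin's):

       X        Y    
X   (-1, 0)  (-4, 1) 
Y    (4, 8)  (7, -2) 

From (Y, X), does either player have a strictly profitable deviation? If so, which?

Neither

Rose at (Y, X) earns 4; deviating to X yields -1 — not better.
Colin earns 8; deviating to Y yields -2 — not better.
Neither player can strictly improve; the profile is a Nash equilibrium.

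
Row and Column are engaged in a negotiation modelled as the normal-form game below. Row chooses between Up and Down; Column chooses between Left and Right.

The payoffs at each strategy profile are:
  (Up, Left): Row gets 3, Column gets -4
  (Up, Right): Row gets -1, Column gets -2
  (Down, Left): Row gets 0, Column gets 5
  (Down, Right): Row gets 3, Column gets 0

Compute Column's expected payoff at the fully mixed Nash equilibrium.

First find p, the probability Row plays Up, from Column's indifference between Left and Right: −4p + 5(1−p) = −2p, giving p = 5/7.
Since Column is indifferent in equilibrium, Column's expected payoff equals the payoff from either column against (5/7, 2/7). Using Left: −4(5/7) + 5(2/7) = -10/7.

-10/7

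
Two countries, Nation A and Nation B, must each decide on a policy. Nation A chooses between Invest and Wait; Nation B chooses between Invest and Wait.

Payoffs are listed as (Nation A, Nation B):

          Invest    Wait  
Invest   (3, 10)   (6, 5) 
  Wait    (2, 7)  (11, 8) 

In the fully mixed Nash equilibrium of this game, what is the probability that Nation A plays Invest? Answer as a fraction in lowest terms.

Let r be the probability that Nation A plays Invest. In a completely mixed equilibrium, Nation B must be indifferent between Invest and Wait.
Nation B's expected payoff from Invest is 10r + 7(1−r); from Wait it is 5r + 8(1−r).
Setting these equal: 3r + 7 = −3r + 8, so r = 1/6.

1/6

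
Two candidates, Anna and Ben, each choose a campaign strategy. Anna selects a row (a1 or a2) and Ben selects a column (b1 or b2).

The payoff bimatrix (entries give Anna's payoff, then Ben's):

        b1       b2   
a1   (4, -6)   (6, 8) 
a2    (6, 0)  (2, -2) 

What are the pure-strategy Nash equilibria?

(a1, b2) and (a2, b1)

(a1, b1): Anna prefers a2 (6 > 4); Ben prefers b2 (8 > -6) — not an equilibrium.
(a1, b2): Anna gets 6 ≥ 2 from a2, and Ben gets 8 ≥ -6 from b1 — Nash equilibrium.
(a2, b1): Anna gets 6 ≥ 4 from a1, and Ben gets 0 ≥ -2 from b2 — Nash equilibrium.
(a2, b2): Anna prefers a1 (6 > 2); Ben prefers b1 (0 > -2) — not an equilibrium.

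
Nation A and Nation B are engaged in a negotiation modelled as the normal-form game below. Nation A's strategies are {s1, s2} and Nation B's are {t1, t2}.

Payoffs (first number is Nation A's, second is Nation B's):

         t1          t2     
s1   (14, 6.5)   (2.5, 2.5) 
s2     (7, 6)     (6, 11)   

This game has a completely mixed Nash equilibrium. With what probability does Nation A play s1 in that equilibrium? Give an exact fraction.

5/9

Let p be the probability that Nation A plays s1. In a completely mixed equilibrium, Nation B must be indifferent between t1 and t2.
Nation B's expected payoff from t1 is 6.5p + 6(1−p); from t2 it is 2.5p + 11(1−p).
Setting these equal: 0.5p + 6 = −8.5p + 11, so p = 5/9.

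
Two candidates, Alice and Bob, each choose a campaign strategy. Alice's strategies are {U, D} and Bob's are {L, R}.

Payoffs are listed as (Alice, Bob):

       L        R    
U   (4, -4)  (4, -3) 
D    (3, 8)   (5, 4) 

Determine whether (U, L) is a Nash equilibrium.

At (U, L), Alice earns 4; switching to D would give 3, so Alice has no profitable deviation.
Bob earns -4; switching to R would give -3, so Bob would deviate.
Since at least one player can profitably deviate, this is not a Nash equilibrium.

No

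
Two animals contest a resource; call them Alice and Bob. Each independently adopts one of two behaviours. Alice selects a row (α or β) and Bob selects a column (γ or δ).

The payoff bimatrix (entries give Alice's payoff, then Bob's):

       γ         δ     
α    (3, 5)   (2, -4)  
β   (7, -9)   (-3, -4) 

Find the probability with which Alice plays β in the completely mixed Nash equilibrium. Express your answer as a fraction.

Let p be the probability that Alice plays α. In a completely mixed equilibrium, Bob must be indifferent between γ and δ.
Bob's expected payoff from γ is 5p − 9(1−p); from δ it is −4p − 4(1−p).
Setting these equal: 14p − 9 = -4, so p = 5/14.
Therefore Alice plays β with probability 1 − 5/14 = 9/14.

9/14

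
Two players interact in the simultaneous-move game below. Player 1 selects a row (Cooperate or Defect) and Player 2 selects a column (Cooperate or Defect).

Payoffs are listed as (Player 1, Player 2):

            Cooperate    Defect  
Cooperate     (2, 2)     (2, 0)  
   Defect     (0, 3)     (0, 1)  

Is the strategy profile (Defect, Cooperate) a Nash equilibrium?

At (Defect, Cooperate), Player 1 earns 0; switching to Cooperate would give 2, so Player 1 would deviate.
Player 2 earns 3; switching to Defect would give 1, so Player 2 has no profitable deviation.
Since at least one player can profitably deviate, this is not a Nash equilibrium.

No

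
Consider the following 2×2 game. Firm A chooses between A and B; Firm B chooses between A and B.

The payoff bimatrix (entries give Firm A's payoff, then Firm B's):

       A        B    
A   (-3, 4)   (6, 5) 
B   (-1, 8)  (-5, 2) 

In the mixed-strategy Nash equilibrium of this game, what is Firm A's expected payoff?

First find q, the probability Firm B plays A, from Firm A's indifference between A and B: −3q + 6(1−q) = −q − 5(1−q), giving q = 11/13.
Since Firm A is indifferent in equilibrium, Firm A's expected payoff equals the payoff from either row against (11/13, 2/13). Using A: −3(11/13) + 6(2/13) = -21/13.

-21/13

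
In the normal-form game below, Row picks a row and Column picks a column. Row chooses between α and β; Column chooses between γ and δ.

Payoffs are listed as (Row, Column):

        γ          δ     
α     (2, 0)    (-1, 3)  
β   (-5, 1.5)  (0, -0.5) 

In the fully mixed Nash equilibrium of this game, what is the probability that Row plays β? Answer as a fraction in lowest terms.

Let p be the probability that Row plays α. In a completely mixed equilibrium, Column must be indifferent between γ and δ.
Column's expected payoff from γ is 1.5(1−p); from δ it is 3p − 0.5(1−p).
Setting these equal: −1.5p + 1.5 = 3.5p − 0.5, so p = 2/5.
Therefore Row plays β with probability 1 − 2/5 = 3/5.

3/5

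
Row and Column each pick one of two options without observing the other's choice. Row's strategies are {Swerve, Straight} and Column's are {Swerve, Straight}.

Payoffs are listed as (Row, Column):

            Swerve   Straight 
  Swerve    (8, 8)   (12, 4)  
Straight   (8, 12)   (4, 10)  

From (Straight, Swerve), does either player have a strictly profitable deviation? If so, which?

Row at (Straight, Swerve) earns 8; deviating to Swerve yields 8 — not better.
Column earns 12; deviating to Straight yields 10 — not better.
Neither player can strictly improve; the profile is a Nash equilibrium.

Neither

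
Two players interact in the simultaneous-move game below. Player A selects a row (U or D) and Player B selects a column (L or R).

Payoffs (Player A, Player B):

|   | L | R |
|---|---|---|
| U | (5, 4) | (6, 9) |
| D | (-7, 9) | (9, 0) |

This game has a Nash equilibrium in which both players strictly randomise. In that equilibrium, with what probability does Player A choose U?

9/14

Let p be the probability that Player A plays U. In a completely mixed equilibrium, Player B must be indifferent between L and R.
Player B's expected payoff from L is 4p + 9(1−p); from R it is 9p.
Setting these equal: −5p + 9 = 9p, so p = 9/14.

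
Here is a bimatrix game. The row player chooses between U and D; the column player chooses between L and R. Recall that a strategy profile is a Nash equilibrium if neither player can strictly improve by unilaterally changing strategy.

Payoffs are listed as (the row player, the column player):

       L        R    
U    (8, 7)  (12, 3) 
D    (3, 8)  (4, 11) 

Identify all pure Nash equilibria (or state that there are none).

(U, L)

(U, L): the row player gets 8 ≥ 3 from D, and the column player gets 7 ≥ 3 from R — Nash equilibrium.
(U, R): the column player prefers L (7 > 3) — not an equilibrium.
(D, L): the row player prefers U (8 > 3); the column player prefers R (11 > 8) — not an equilibrium.
(D, R): the row player prefers U (12 > 4) — not an equilibrium.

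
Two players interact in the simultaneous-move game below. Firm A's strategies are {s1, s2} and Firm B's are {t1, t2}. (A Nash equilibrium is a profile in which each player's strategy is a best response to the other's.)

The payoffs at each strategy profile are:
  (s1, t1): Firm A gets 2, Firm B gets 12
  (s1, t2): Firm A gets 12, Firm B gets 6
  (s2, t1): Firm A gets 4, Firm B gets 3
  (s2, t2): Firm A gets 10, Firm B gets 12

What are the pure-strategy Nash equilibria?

(s1, t1): Firm A prefers s2 (4 > 2) — not an equilibrium.
(s1, t2): Firm B prefers t1 (12 > 6) — not an equilibrium.
(s2, t1): Firm B prefers t2 (12 > 3) — not an equilibrium.
(s2, t2): Firm A prefers s1 (12 > 10) — not an equilibrium.

none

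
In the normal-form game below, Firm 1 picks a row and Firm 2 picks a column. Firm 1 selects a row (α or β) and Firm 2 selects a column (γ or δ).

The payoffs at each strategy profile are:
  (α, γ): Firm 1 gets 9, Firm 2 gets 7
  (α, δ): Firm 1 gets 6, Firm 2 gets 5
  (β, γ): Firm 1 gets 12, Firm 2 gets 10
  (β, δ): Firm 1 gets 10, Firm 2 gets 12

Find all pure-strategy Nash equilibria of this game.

(β, δ)

(α, γ): Firm 1 prefers β (12 > 9) — not an equilibrium.
(α, δ): Firm 1 prefers β (10 > 6); Firm 2 prefers γ (7 > 5) — not an equilibrium.
(β, γ): Firm 2 prefers δ (12 > 10) — not an equilibrium.
(β, δ): Firm 1 gets 10 ≥ 6 from α, and Firm 2 gets 12 ≥ 10 from γ — Nash equilibrium.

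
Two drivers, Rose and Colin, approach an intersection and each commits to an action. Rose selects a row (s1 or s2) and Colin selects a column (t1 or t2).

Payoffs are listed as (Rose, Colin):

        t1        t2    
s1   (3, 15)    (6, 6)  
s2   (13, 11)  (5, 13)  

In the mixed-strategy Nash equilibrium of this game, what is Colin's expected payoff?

129/11

First find p, the probability Rose plays s1, from Colin's indifference between t1 and t2: 15p + 11(1−p) = 6p + 13(1−p), giving p = 2/11.
Since Colin is indifferent in equilibrium, Colin's expected payoff equals the payoff from either column against (2/11, 9/11). Using t1: 15(2/11) + 11(9/11) = 129/11.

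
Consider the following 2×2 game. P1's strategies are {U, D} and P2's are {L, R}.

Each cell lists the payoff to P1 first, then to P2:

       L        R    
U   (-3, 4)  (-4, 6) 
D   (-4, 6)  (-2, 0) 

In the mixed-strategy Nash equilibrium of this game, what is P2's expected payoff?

First find x, the probability P1 plays U, from P2's indifference between L and R: 4x + 6(1−x) = 6x, giving x = 3/4.
Since P2 is indifferent in equilibrium, P2's expected payoff equals the payoff from either column against (3/4, 1/4). Using L: 4(3/4) + 6(1/4) = 9/2.

9/2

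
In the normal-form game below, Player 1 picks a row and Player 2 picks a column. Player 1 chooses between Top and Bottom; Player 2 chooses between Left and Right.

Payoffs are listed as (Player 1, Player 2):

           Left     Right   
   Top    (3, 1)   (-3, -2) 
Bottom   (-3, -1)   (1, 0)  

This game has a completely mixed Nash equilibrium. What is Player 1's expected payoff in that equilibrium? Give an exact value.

First find y, the probability Player 2 plays Left, from Player 1's indifference between Top and Bottom: 3y − 3(1−y) = −3y + (1−y), giving y = 2/5.
Since Player 1 is indifferent in equilibrium, Player 1's expected payoff equals the payoff from either row against (2/5, 3/5). Using Top: 3(2/5) − 3(3/5) = -3/5.

-3/5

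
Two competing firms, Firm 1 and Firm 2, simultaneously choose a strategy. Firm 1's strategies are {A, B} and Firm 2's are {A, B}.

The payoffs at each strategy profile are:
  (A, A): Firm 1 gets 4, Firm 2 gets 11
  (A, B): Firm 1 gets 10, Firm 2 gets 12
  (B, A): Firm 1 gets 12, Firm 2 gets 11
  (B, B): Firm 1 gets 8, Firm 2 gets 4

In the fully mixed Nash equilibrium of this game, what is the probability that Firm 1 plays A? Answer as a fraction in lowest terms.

Let p be the probability that Firm 1 plays A. In a completely mixed equilibrium, Firm 2 must be indifferent between A and B.
Firm 2's expected payoff from A is 11p + 11(1−p); from B it is 12p + 4(1−p).
Setting these equal: 11 = 8p + 4, so p = 7/8.

7/8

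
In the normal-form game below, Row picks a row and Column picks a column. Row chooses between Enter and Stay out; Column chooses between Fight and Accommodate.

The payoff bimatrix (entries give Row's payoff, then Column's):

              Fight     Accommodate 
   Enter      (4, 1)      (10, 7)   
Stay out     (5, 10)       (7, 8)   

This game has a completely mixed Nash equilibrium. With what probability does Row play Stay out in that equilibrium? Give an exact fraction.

Let p be the probability that Row plays Enter. In a completely mixed equilibrium, Column must be indifferent between Fight and Accommodate.
Column's expected payoff from Fight is p + 10(1−p); from Accommodate it is 7p + 8(1−p).
Setting these equal: −9p + 10 = −p + 8, so p = 1/4.
Therefore Row plays Stay out with probability 1 − 1/4 = 3/4.

3/4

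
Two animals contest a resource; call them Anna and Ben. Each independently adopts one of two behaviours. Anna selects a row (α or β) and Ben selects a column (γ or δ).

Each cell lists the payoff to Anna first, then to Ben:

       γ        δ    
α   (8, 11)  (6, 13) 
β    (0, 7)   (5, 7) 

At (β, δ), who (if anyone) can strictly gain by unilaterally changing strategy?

Anna at (β, δ) earns 5; deviating to α yields 6 — a strict improvement.
Ben earns 7; deviating to γ yields 7 — not better.
Only Anna has a strictly profitable deviation.

Anna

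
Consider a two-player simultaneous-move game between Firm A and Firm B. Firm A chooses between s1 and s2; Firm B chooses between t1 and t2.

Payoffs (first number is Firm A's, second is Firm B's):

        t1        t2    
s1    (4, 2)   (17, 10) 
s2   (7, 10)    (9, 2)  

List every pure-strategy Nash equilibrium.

(s1, t1): Firm A prefers s2 (7 > 4); Firm B prefers t2 (10 > 2) — not an equilibrium.
(s1, t2): Firm A gets 17 ≥ 9 from s2, and Firm B gets 10 ≥ 2 from t1 — Nash equilibrium.
(s2, t1): Firm A gets 7 ≥ 4 from s1, and Firm B gets 10 ≥ 2 from t2 — Nash equilibrium.
(s2, t2): Firm A prefers s1 (17 > 9); Firm B prefers t1 (10 > 2) — not an equilibrium.

(s1, t2) and (s2, t1)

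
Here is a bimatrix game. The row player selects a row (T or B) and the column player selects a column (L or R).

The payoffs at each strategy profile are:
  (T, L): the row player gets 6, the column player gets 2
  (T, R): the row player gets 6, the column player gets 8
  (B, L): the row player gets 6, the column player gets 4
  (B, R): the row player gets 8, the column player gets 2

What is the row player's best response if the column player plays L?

Against L, the row player earns 6 from T and 6 from B.
So either strategy is a best response.

either — both T and B are best responses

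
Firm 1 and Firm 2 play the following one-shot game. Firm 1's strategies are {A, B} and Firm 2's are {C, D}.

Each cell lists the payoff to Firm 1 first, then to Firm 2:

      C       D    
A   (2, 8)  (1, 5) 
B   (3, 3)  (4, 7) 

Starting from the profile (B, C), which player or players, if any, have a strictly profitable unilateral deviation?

Firm 2

Firm 1 at (B, C) earns 3; deviating to A yields 2 — not better.
Firm 2 earns 3; deviating to D yields 7 — a strict improvement.
Only Firm 2 has a strictly profitable deviation.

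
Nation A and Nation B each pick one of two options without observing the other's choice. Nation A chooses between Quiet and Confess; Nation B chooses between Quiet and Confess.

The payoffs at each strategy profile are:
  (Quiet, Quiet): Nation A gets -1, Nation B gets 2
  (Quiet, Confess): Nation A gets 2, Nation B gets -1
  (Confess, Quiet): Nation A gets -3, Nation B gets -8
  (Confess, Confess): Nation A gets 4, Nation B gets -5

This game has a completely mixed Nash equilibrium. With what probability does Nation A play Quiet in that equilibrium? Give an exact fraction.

Let x be the probability that Nation A plays Quiet. In a completely mixed equilibrium, Nation B must be indifferent between Quiet and Confess.
Nation B's expected payoff from Quiet is 2x − 8(1−x); from Confess it is −x − 5(1−x).
Setting these equal: 10x − 8 = 4x − 5, so x = 1/2.

1/2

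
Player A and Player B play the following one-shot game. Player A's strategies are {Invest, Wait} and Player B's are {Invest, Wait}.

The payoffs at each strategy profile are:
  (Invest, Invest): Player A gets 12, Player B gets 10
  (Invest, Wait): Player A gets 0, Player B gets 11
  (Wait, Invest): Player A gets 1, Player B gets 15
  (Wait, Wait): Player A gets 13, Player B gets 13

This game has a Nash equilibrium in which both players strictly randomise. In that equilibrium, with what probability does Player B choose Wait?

Let c be the probability that Player B plays Invest. In a completely mixed equilibrium, Player A must be indifferent between Invest and Wait.
Player A's expected payoff from Invest is 12c; from Wait it is c + 13(1−c).
Setting these equal: 12c = −12c + 13, so c = 13/24.
Therefore Player B plays Wait with probability 1 − 13/24 = 11/24.

11/24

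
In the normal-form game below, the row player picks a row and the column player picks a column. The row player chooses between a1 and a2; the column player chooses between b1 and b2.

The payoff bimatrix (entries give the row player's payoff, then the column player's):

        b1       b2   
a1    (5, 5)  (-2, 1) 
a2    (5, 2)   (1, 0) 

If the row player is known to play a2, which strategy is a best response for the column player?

b1

Against a2, the column player earns 2 from b1 and 0 from b2.
So b1 is the best response.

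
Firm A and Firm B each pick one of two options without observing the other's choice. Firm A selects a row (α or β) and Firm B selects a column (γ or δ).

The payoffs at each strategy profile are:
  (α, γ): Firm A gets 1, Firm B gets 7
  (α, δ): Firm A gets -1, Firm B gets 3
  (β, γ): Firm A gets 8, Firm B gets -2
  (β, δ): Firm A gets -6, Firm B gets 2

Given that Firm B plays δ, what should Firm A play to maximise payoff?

Against δ, Firm A earns -1 from α and -6 from β.
So α is the best response.

α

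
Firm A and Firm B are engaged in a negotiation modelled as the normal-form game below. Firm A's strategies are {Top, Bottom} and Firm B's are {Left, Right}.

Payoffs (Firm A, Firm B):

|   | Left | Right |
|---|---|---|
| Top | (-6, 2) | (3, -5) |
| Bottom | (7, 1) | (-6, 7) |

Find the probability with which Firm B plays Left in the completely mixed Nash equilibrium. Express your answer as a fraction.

Let c be the probability that Firm B plays Left. In a completely mixed equilibrium, Firm A must be indifferent between Top and Bottom.
Firm A's expected payoff from Top is −6c + 3(1−c); from Bottom it is 7c − 6(1−c).
Setting these equal: −9c + 3 = 13c − 6, so c = 9/22.

9/22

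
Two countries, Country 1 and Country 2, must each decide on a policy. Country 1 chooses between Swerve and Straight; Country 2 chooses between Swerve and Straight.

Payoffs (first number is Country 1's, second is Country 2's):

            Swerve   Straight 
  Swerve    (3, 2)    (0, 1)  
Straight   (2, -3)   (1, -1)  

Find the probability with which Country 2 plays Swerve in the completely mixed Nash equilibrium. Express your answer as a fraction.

1/2

Let y be the probability that Country 2 plays Swerve. In a completely mixed equilibrium, Country 1 must be indifferent between Swerve and Straight.
Country 1's expected payoff from Swerve is 3y; from Straight it is 2y + (1−y).
Setting these equal: 3y = y + 1, so y = 1/2.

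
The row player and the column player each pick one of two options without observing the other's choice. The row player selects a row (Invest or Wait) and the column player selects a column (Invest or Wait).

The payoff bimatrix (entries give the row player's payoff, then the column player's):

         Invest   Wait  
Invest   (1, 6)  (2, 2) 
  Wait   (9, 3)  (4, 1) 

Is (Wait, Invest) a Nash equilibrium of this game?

At (Wait, Invest), the row player earns 9; switching to Invest would give 1, so the row player has no profitable deviation.
The column player earns 3; switching to Wait would give 1, so the column player has no profitable deviation.
Neither player can gain by a unilateral deviation, so this profile is a Nash equilibrium.

Yes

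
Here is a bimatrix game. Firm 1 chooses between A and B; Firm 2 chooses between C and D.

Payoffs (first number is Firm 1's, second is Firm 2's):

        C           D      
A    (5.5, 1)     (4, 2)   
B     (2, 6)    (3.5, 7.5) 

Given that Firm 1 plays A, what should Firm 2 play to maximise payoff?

D

Against A, Firm 2 earns 1 from C and 2 from D.
So D is the best response.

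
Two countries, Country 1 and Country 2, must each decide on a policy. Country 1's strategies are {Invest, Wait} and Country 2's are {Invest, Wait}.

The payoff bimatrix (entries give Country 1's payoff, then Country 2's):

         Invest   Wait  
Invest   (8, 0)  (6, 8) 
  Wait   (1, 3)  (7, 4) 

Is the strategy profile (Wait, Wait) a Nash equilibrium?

At (Wait, Wait), Country 1 earns 7; switching to Invest would give 6, so Country 1 has no profitable deviation.
Country 2 earns 4; switching to Invest would give 3, so Country 2 has no profitable deviation.
Neither player can gain by a unilateral deviation, so this profile is a Nash equilibrium.

Yes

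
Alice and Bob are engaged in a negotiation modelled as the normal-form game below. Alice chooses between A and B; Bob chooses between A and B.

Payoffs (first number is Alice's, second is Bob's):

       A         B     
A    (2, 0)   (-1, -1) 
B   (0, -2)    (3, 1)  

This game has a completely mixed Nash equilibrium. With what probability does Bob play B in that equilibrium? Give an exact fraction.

Let q be the probability that Bob plays A. In a completely mixed equilibrium, Alice must be indifferent between A and B.
Alice's expected payoff from A is 2q − (1−q); from B it is 3(1−q).
Setting these equal: 3q − 1 = −3q + 3, so q = 2/3.
Therefore Bob plays B with probability 1 − 2/3 = 1/3.

1/3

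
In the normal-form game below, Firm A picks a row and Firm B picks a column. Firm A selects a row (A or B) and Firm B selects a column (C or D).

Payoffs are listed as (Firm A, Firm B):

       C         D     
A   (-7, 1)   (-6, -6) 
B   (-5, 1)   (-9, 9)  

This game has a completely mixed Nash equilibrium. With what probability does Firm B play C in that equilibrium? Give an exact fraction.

3/5

Let y be the probability that Firm B plays C. In a completely mixed equilibrium, Firm A must be indifferent between A and B.
Firm A's expected payoff from A is −7y − 6(1−y); from B it is −5y − 9(1−y).
Setting these equal: −y − 6 = 4y − 9, so y = 3/5.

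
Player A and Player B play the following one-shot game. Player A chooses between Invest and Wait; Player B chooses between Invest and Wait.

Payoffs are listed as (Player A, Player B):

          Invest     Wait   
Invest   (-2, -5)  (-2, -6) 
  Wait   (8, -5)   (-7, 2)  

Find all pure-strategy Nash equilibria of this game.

(Invest, Invest): Player A prefers Wait (8 > -2) — not an equilibrium.
(Invest, Wait): Player B prefers Invest (-5 > -6) — not an equilibrium.
(Wait, Invest): Player B prefers Wait (2 > -5) — not an equilibrium.
(Wait, Wait): Player A prefers Invest (-2 > -7) — not an equilibrium.

none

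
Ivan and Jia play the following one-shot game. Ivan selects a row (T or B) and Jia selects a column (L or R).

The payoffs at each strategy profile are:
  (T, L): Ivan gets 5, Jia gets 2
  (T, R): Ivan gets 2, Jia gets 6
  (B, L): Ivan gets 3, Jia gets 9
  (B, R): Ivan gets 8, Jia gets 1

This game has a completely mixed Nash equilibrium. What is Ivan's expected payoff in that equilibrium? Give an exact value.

17/4

First find q, the probability Jia plays L, from Ivan's indifference between T and B: 5q + 2(1−q) = 3q + 8(1−q), giving q = 3/4.
Since Ivan is indifferent in equilibrium, Ivan's expected payoff equals the payoff from either row against (3/4, 1/4). Using T: 5(3/4) + 2(1/4) = 17/4.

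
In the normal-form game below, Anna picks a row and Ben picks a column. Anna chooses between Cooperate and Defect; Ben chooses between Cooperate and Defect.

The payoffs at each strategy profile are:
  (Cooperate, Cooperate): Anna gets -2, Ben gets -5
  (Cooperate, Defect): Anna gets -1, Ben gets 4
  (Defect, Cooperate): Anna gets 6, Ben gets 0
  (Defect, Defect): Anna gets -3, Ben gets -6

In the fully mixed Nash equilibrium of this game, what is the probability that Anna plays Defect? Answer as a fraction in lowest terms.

3/5

Let p be the probability that Anna plays Cooperate. In a completely mixed equilibrium, Ben must be indifferent between Cooperate and Defect.
Ben's expected payoff from Cooperate is −5p; from Defect it is 4p − 6(1−p).
Setting these equal: −5p = 10p − 6, so p = 2/5.
Therefore Anna plays Defect with probability 1 − 2/5 = 3/5.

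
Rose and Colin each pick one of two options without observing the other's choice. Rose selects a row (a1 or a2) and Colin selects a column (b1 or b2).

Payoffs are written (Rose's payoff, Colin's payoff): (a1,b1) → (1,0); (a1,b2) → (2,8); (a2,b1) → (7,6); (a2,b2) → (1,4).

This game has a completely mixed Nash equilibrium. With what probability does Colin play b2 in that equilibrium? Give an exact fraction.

Let y be the probability that Colin plays b1. In a completely mixed equilibrium, Rose must be indifferent between a1 and a2.
Rose's expected payoff from a1 is y + 2(1−y); from a2 it is 7y + (1−y).
Setting these equal: −y + 2 = 6y + 1, so y = 1/7.
Therefore Colin plays b2 with probability 1 − 1/7 = 6/7.

6/7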